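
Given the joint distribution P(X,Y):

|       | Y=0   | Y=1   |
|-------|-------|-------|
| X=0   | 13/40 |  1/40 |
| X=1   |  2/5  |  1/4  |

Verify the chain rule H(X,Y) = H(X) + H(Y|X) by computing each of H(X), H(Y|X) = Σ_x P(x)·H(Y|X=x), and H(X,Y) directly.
H(X) = 0.9341 bits, H(Y|X) = 0.7547 bits, H(X,Y) = 1.6888 bits

Marginal of X (row sums):
  P(X=0) = 13/40 + 1/40 = 7/20
  P(X=1) = 2/5 + 1/4 = 13/20
H(X) = -[(7/20)·log₂(7/20) + (13/20)·log₂(13/20)]
  = 0.5301 + 0.4040 = 0.9341 bits

H(Y|X) = Σ_x P(x)·H(Y|X=x):
  X=0: P(X=0) = 7/20, P(Y|X=0) = (13/14, 1/14) → H(Y|X=0) = 0.3712
  X=1: P(X=1) = 13/20, P(Y|X=1) = (8/13, 5/13) → H(Y|X=1) = 0.9612
H(Y|X) = (7/20)·0.3712 + (13/20)·0.9612 = 0.7547 bits

H(X,Y) = -Σ_{x,y} P(x,y) log₂ P(x,y). Per-cell terms -P(x,y)·log₂P(x,y):
  X=0: 0.5270, 0.1330
  X=1: 0.5288, 0.5000
Sum of the 4 terms: H(X,Y) = 1.6888 bits

Chain rule check:
  H(X) + H(Y|X) = 0.9341 + 0.7547 = 1.6888 bits
  H(X,Y) = 1.6888 bits
✓ Chain rule verified.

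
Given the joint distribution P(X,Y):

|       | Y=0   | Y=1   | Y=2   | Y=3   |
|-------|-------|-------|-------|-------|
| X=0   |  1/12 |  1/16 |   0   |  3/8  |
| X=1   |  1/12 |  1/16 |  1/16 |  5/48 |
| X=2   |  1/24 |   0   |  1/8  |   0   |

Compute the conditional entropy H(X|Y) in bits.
0.9762 bits

H(X|Y) = H(X,Y) - H(Y)

H(X,Y) = -Σ_{x,y} P(x,y) log₂ P(x,y). Per-cell terms -P(x,y)·log₂P(x,y):
  X=0: 0.29875, 0.25000, 0.00000, 0.53064
  X=1: 0.29875, 0.25000, 0.25000, 0.33990
  X=2: 0.19104, 0.00000, 0.37500, 0.00000
  (cells with P = 0 contribute 0)
Sum of the 12 terms: H(X,Y) = 2.7841 bits

Marginal of Y (column sums):
  P(Y=0) = 1/12 + 1/12 + 1/24 = 5/24
  P(Y=1) = 1/16 + 1/16 + 0 = 1/8
  P(Y=2) = 0 + 1/16 + 1/8 = 3/16
  P(Y=3) = 3/8 + 5/48 + 0 = 23/48
H(Y) = -[(5/24)·log₂(5/24) + (1/8)·log₂(1/8) + (3/16)·log₂(3/16) + (23/48)·log₂(23/48)]
  = 0.47147 + 0.37500 + 0.45282 + 0.50859 = 1.8079 bits

H(X|Y) = H(X,Y) - H(Y) = 2.7841 - 1.8079 = 0.9762 bits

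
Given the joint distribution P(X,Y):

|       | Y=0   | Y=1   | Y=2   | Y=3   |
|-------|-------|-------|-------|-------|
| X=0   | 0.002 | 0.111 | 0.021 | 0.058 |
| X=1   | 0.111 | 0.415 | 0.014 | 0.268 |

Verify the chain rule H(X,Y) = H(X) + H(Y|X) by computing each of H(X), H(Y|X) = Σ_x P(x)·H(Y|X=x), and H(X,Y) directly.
H(X) = 0.7056 bits, H(Y|X) = 1.4935 bits, H(X,Y) = 2.1992 bits

Marginal of X (row sums):
  P(X=0) = 0.002 + 0.111 + 0.021 + 0.058 = 0.192
  P(X=1) = 0.111 + 0.415 + 0.014 + 0.268 = 0.808
H(X) = -[0.192·log₂(0.192) + 0.808·log₂(0.808)]
  = 0.45712 + 0.24852 = 0.7056 bits

H(Y|X) = Σ_x P(x)·H(Y|X=x):
  X=0: P(X=0) = 0.192, P(Y|X=0) = (1/96, 37/64, 7/64, 29/96) → H(Y|X=0) = 1.39652
  X=1: P(X=1) = 0.808, P(Y|X=1) = (111/808, 415/808, 7/404, 67/202) → H(Y|X=1) = 1.51658
H(Y|X) = 0.192·1.39652 + 0.808·1.51658 = 1.4935 bits

H(X,Y) = -Σ_{x,y} P(x,y) log₂ P(x,y). Per-cell terms -P(x,y)·log₂P(x,y):
  X=0: 0.01793, 0.35202, 0.11704, 0.23825
  X=1: 0.35202, 0.52656, 0.08622, 0.50912
Sum of the 8 terms: H(X,Y) = 2.1992 bits

Chain rule check:
  H(X) + H(Y|X) = 0.7056 + 1.4935 = 2.1991 bits
  H(X,Y) = 2.1992 bits
✓ Chain rule verified (Δ = 0.0001 is 4-dp rounding noise: each of the three values was rounded independently).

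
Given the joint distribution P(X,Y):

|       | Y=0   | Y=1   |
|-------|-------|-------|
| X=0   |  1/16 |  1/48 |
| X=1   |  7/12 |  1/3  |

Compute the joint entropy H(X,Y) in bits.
1.3483 bits

H(X,Y) = -Σ_{x,y} P(x,y) log₂ P(x,y). Per-cell terms -P(x,y)·log₂P(x,y):
  X=0: 0.2500, 0.1164
  X=1: 0.4536, 0.5283
Sum of the 4 terms: H(X,Y) = 1.3483 bits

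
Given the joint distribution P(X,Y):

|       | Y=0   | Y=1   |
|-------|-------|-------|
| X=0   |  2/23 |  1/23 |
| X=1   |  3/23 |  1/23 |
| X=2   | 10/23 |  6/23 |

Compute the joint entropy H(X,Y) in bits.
2.1112 bits

H(X,Y) = -Σ_{x,y} P(x,y) log₂ P(x,y). Per-cell terms -P(x,y)·log₂P(x,y):
  X=0: 0.3064, 0.1967
  X=1: 0.3833, 0.1967
  X=2: 0.5224, 0.5057
Sum of the 6 terms: H(X,Y) = 2.1112 bits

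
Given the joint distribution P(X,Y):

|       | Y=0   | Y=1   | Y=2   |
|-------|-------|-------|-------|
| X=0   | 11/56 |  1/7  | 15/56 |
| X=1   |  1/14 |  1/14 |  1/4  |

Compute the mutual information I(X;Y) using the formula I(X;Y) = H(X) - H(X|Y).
0.0283 bits

I(X;Y) = H(X) - H(X|Y)

Marginal of X (row sums):
  P(X=0) = 11/56 + 1/7 + 15/56 = 17/28
  P(X=1) = 1/14 + 1/14 + 1/4 = 11/28
H(X) = -[(17/28)·log₂(17/28) + (11/28)·log₂(11/28)]
  = 0.4371 + 0.5295 = 0.9666 bits

Marginal of Y (column sums):
  P(Y=0) = 11/56 + 1/14 = 15/56
  P(Y=1) = 1/7 + 1/14 = 3/14
  P(Y=2) = 15/56 + 1/4 = 29/56
H(X|Y) = Σ_y P(y)·H(X|Y=y):
  Y=0: P(Y=0) = 15/56, P(X|Y=0) = (11/15, 4/15) → H(X|Y=0) = 0.8366
  Y=1: P(Y=1) = 3/14, P(X|Y=1) = (2/3, 1/3) → H(X|Y=1) = 0.9183
  Y=2: P(Y=2) = 29/56, P(X|Y=2) = (15/29, 14/29) → H(X|Y=2) = 0.9991
H(X|Y) = (15/56)·0.8366 + (3/14)·0.9183 + (29/56)·0.9991 = 0.9383 bits

I(X;Y) = H(X) - H(X|Y) = 0.9666 - 0.9383 = 0.0283 bits

Cross-check via I(X;Y) = H(X) + H(Y) - H(X,Y): computing H(Y) from the column sums and H(X,Y) from the 6 cells in the same way gives H(Y) = 1.4769 bits and H(X,Y) = 2.4152 bits, so
I(X;Y) = 0.9666 + 1.4769 - 2.4152 = 0.0283 bits ✓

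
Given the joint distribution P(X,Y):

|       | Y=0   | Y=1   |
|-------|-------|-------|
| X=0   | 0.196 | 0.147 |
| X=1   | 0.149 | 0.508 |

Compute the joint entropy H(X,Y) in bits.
1.7730 bits

H(X,Y) = -Σ_{x,y} P(x,y) log₂ P(x,y). Per-cell terms -P(x,y)·log₂P(x,y):
  X=0: 0.4608, 0.4066
  X=1: 0.4092, 0.4964
Sum of the 4 terms: H(X,Y) = 1.7730 bits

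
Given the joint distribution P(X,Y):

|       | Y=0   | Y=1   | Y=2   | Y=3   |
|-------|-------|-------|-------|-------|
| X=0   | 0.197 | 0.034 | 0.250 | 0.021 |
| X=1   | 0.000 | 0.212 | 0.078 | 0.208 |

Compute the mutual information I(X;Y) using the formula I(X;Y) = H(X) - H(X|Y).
0.4966 bits

I(X;Y) = H(X) - H(X|Y)

Marginal of X (row sums):
  P(X=0) = 0.197 + 0.034 + 0.250 + 0.021 = 0.502
  P(X=1) = 0.000 + 0.212 + 0.078 + 0.208 = 0.498
H(X) = -[0.502·log₂(0.502) + 0.498·log₂(0.498)]
  = 0.4991 + 0.5009 = 1.0000 bits

Marginal of Y (column sums):
  P(Y=0) = 0.197 + 0.000 = 0.197
  P(Y=1) = 0.034 + 0.212 = 0.246
  P(Y=2) = 0.250 + 0.078 = 0.328
  P(Y=3) = 0.021 + 0.208 = 0.229
H(X|Y) = Σ_y P(y)·H(X|Y=y):
  Y=0: P(Y=0) = 0.197, P(X|Y=0) = (1, 0) → H(X|Y=0) = 0.0000
  Y=1: P(Y=1) = 0.246, P(X|Y=1) = (17/123, 106/123) → H(X|Y=1) = 0.5795
  Y=2: P(Y=2) = 0.328, P(X|Y=2) = (125/164, 39/164) → H(X|Y=2) = 0.7914
  Y=3: P(Y=3) = 0.229, P(X|Y=3) = (21/229, 208/229) → H(X|Y=3) = 0.4421
H(X|Y) = 0.197·0.0000 + 0.246·0.5795 + 0.328·0.7914 + 0.229·0.4421 = 0.5034 bits

I(X;Y) = H(X) - H(X|Y) = 1.0000 - 0.5034 = 0.4966 bits

Cross-check via I(X;Y) = H(X) + H(Y) - H(X,Y): computing H(Y) from the column sums and H(X,Y) from the 8 cells in the same way gives H(Y) = 1.9739 bits and H(X,Y) = 2.4773 bits, so
I(X;Y) = 1.0000 + 1.9739 - 2.4773 = 0.4966 bits ✓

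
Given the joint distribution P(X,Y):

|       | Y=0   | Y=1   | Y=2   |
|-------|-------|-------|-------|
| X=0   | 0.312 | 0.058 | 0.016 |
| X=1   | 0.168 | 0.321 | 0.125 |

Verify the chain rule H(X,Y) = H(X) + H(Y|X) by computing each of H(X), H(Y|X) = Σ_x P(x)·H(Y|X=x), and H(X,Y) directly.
H(X) = 0.9622 bits, H(Y|X) = 1.2294 bits, H(X,Y) = 2.1916 bits

Marginal of X (row sums):
  P(X=0) = 0.312 + 0.058 + 0.016 = 0.386
  P(X=1) = 0.168 + 0.321 + 0.125 = 0.614
H(X) = -[0.386·log₂(0.386) + 0.614·log₂(0.614)]
  = 0.5301 + 0.4321 = 0.9622 bits

H(Y|X) = Σ_x P(x)·H(Y|X=x):
  X=0: P(X=0) = 0.386, P(Y|X=0) = (156/193, 29/193, 8/193) → H(Y|X=0) = 0.8494
  X=1: P(X=1) = 0.614, P(Y|X=1) = (84/307, 321/614, 125/614) → H(Y|X=1) = 1.4683
H(Y|X) = 0.386·0.8494 + 0.614·1.4683 = 1.2294 bits

H(X,Y) = -Σ_{x,y} P(x,y) log₂ P(x,y). Per-cell terms -P(x,y)·log₂P(x,y):
  X=0: 0.5243, 0.2383, 0.0955
  X=1: 0.4323, 0.5262, 0.3750
Sum of the 6 terms: H(X,Y) = 2.1916 bits

Chain rule check:
  H(X) + H(Y|X) = 0.9622 + 1.2294 = 2.1916 bits
  H(X,Y) = 2.1916 bits
✓ Chain rule verified.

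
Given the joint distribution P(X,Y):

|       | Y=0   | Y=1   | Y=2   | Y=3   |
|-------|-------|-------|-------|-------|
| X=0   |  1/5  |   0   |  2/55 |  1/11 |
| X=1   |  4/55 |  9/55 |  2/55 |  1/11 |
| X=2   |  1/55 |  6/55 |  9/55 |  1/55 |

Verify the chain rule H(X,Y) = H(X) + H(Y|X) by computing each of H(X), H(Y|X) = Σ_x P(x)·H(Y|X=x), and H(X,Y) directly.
H(X) = 1.5816 bits, H(Y|X) = 1.5480 bits, H(X,Y) = 3.1297 bits

Marginal of X (row sums):
  P(X=0) = 1/5 + 0 + 2/55 + 1/11 = 18/55
  P(X=1) = 4/55 + 9/55 + 2/55 + 1/11 = 4/11
  P(X=2) = 1/55 + 6/55 + 9/55 + 1/55 = 17/55
H(X) = -[(18/55)·log₂(18/55) + (4/11)·log₂(4/11) + (17/55)·log₂(17/55)]
  = 0.527379 + 0.530702 + 0.523568 = 1.5816 bits

H(Y|X) = Σ_x P(x)·H(Y|X=x):
  X=0: P(X=0) = 18/55, P(Y|X=0) = (11/18, 0, 1/9, 5/18) → H(Y|X=0) = 1.299737
  X=1: P(X=1) = 4/11, P(Y|X=1) = (1/5, 9/20, 1/10, 1/4) → H(Y|X=1) = 1.814980
  X=2: P(X=2) = 17/55, P(Y|X=2) = (1/17, 6/17, 9/17, 1/17) → H(Y|X=2) = 1.496928
H(Y|X) = (18/55)·1.299737 + (4/11)·1.814980 + (17/55)·1.496928 = 1.5480 bits

H(X,Y) = -Σ_{x,y} P(x,y) log₂ P(x,y). Per-cell terms -P(x,y)·log₂P(x,y):
  X=0: 0.464386, 0.000000, 0.173868, 0.314494
  X=1: 0.275008, 0.427326, 0.173868, 0.314494
  X=2: 0.105116, 0.348698, 0.427326, 0.105116
  (cells with P = 0 contribute 0)
Sum of the 12 terms: H(X,Y) = 3.1297 bits

Chain rule check:
  H(X) + H(Y|X) = 1.5816 + 1.5480 = 3.1296 bits
  H(X,Y) = 3.1297 bits
✓ Chain rule verified (Δ = 0.0001 is 4-dp rounding noise: each of the three values was rounded independently).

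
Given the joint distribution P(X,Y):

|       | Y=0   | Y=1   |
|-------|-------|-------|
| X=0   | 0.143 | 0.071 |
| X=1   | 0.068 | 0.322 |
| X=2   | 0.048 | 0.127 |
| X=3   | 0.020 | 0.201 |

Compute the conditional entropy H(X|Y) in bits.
1.7748 bits

H(X|Y) = H(X,Y) - H(Y)

H(X,Y) = -Σ_{x,y} P(x,y) log₂ P(x,y). Per-cell terms -P(x,y)·log₂P(x,y):
  X=0: 0.401246, 0.270939
  X=1: 0.263726, 0.526427
  X=2: 0.210279, 0.378092
  X=3: 0.112877, 0.465261
Sum of the 8 terms: H(X,Y) = 2.628847 bits

Marginal of Y (column sums):
  P(Y=0) = 0.143 + 0.068 + 0.048 + 0.020 = 0.279
  P(Y=1) = 0.071 + 0.322 + 0.127 + 0.201 = 0.721
H(Y) = -[0.279·log₂(0.279) + 0.721·log₂(0.721)]
  = 0.513824 + 0.340261 = 0.854085 bits

H(X|Y) = H(X,Y) - H(Y) = 2.628847 - 0.854085 = 1.7748 bits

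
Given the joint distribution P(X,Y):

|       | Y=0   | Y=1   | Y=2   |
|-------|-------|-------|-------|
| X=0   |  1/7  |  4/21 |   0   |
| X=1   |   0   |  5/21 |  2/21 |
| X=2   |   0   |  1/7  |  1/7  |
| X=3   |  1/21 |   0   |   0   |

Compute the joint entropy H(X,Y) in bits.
2.6840 bits

H(X,Y) = -Σ_{x,y} P(x,y) log₂ P(x,y). Per-cell terms -P(x,y)·log₂P(x,y):
  X=0: 0.40105, 0.45568, 0.00000
  X=1: 0.00000, 0.49295, 0.32308
  X=2: 0.00000, 0.40105, 0.40105
  X=3: 0.20916, 0.00000, 0.00000
  (cells with P = 0 contribute 0)
Sum of the 12 terms: H(X,Y) = 2.6840 bits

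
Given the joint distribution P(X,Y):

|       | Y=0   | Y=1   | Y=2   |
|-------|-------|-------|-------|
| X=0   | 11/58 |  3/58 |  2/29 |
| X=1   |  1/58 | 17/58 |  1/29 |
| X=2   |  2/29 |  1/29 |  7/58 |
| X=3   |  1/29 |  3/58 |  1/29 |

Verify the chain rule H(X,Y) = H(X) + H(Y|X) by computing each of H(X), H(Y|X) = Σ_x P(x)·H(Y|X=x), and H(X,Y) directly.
H(X) = 1.9053 bits, H(Y|X) = 1.1819 bits, H(X,Y) = 3.0873 bits

Marginal of X (row sums):
  P(X=0) = 11/58 + 3/58 + 2/29 = 9/29
  P(X=1) = 1/58 + 17/58 + 1/29 = 10/29
  P(X=2) = 2/29 + 1/29 + 7/58 = 13/58
  P(X=3) = 1/29 + 3/58 + 1/29 = 7/58
H(X) = -[(9/29)·log₂(9/29) + (10/29)·log₂(10/29) + (13/58)·log₂(13/58) + (7/58)·log₂(7/58)]
  = 0.52388 + 0.52967 + 0.48359 + 0.36818 = 1.9053 bits

H(Y|X) = Σ_x P(x)·H(Y|X=x):
  X=0: P(X=0) = 9/29, P(Y|X=0) = (11/18, 1/6, 2/9) → H(Y|X=0) = 1.34722
  X=1: P(X=1) = 10/29, P(Y|X=1) = (1/20, 17/20, 1/10) → H(Y|X=1) = 0.74758
  X=2: P(X=2) = 13/58, P(Y|X=2) = (4/13, 2/13, 7/13) → H(Y|X=2) = 1.41956
  X=3: P(X=3) = 7/58, P(Y|X=3) = (2/7, 3/7, 2/7) → H(Y|X=3) = 1.55666
H(Y|X) = (9/29)·1.34722 + (10/29)·0.74758 + (13/58)·1.41956 + (7/58)·1.55666 = 1.1819 bits

H(X,Y) = -Σ_{x,y} P(x,y) log₂ P(x,y). Per-cell terms -P(x,y)·log₂P(x,y):
  X=0: 0.45490, 0.22102, 0.26607
  X=1: 0.10100, 0.51894, 0.16752
  X=2: 0.26607, 0.16752, 0.36818
  X=3: 0.16752, 0.22102, 0.16752
Sum of the 12 terms: H(X,Y) = 3.0873 bits

Chain rule check:
  H(X) + H(Y|X) = 1.9053 + 1.1819 = 3.0872 bits
  H(X,Y) = 3.0873 bits
✓ Chain rule verified (Δ = 0.0001 is 4-dp rounding noise: each of the three values was rounded independently).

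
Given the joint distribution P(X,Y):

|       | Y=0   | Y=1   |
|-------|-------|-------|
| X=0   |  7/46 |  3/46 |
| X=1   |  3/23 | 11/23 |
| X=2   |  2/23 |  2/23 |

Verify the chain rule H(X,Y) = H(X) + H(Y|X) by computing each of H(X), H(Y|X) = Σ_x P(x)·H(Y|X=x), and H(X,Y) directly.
H(X) = 1.3534 bits, H(Y|X) = 0.8218 bits, H(X,Y) = 2.1752 bits

Marginal of X (row sums):
  P(X=0) = 7/46 + 3/46 = 5/23
  P(X=1) = 3/23 + 11/23 = 14/23
  P(X=2) = 2/23 + 2/23 = 4/23
H(X) = -[(5/23)·log₂(5/23) + (14/23)·log₂(14/23) + (4/23)·log₂(4/23)]
  = 0.478616 + 0.435952 + 0.438880 = 1.3534 bits

H(Y|X) = Σ_x P(x)·H(Y|X=x):
  X=0: P(X=0) = 5/23, P(Y|X=0) = (7/10, 3/10) → H(Y|X=0) = 0.881291
  X=1: P(X=1) = 14/23, P(Y|X=1) = (3/14, 11/14) → H(Y|X=1) = 0.749595
  X=2: P(X=2) = 4/23, P(Y|X=2) = (1/2, 1/2) → H(Y|X=2) = 1.000000
H(Y|X) = (5/23)·0.881291 + (14/23)·0.749595 + (4/23)·1.000000 = 0.8218 bits

H(X,Y) = -Σ_{x,y} P(x,y) log₂ P(x,y). Per-cell terms -P(x,y)·log₂P(x,y):
  X=0: 0.413336, 0.256865
  X=1: 0.383296, 0.508932
  X=2: 0.306397, 0.306397
Sum of the 6 terms: H(X,Y) = 2.1752 bits

Chain rule check:
  H(X) + H(Y|X) = 1.3534 + 0.8218 = 2.1752 bits
  H(X,Y) = 2.1752 bits
✓ Chain rule verified.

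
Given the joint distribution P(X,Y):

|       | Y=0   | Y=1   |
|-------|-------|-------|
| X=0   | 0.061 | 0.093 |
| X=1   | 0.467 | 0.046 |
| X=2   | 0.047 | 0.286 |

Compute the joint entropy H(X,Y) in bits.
2.0060 bits

H(X,Y) = -Σ_{x,y} P(x,y) log₂ P(x,y). Per-cell terms -P(x,y)·log₂P(x,y):
  X=0: 0.24614, 0.31868
  X=1: 0.51300, 0.20434
  X=2: 0.20733, 0.51649
Sum of the 6 terms: H(X,Y) = 2.0060 bits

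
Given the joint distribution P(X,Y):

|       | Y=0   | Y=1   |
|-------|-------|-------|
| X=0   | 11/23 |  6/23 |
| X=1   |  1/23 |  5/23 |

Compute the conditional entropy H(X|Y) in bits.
0.6913 bits

H(X|Y) = H(X,Y) - H(Y)

H(X,Y) = -Σ_{x,y} P(x,y) log₂ P(x,y). Per-cell terms -P(x,y)·log₂P(x,y):
  X=0: 0.5089, 0.5057
  X=1: 0.1967, 0.4786
Sum of the 4 terms: H(X,Y) = 1.6899 bits

Marginal of Y (column sums):
  P(Y=0) = 11/23 + 1/23 = 12/23
  P(Y=1) = 6/23 + 5/23 = 11/23
H(Y) = -[(12/23)·log₂(12/23) + (11/23)·log₂(11/23)]
  = 0.4897 + 0.5089 = 0.9986 bits

H(X|Y) = H(X,Y) - H(Y) = 1.6899 - 0.9986 = 0.6913 bits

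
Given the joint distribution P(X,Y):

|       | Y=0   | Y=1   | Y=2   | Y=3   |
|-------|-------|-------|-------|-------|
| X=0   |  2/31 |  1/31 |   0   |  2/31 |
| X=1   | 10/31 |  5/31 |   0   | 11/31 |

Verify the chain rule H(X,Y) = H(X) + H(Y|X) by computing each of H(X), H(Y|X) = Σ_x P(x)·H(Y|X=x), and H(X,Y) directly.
H(X) = 0.6374 bits, H(Y|X) = 1.5141 bits, H(X,Y) = 2.1515 bits

Marginal of X (row sums):
  P(X=0) = 2/31 + 1/31 + 0 + 2/31 = 5/31
  P(X=1) = 10/31 + 5/31 + 0 + 11/31 = 26/31
H(X) = -[(5/31)·log₂(5/31) + (26/31)·log₂(26/31)]
  = 0.4246 + 0.2128 = 0.6374 bits

H(Y|X) = Σ_x P(x)·H(Y|X=x):
  X=0: P(X=0) = 5/31, P(Y|X=0) = (2/5, 1/5, 0, 2/5) → H(Y|X=0) = 1.5219
  X=1: P(X=1) = 26/31, P(Y|X=1) = (5/13, 5/26, 0, 11/26) → H(Y|X=1) = 1.5126
H(Y|X) = (5/31)·1.5219 + (26/31)·1.5126 = 1.5141 bits

H(X,Y) = -Σ_{x,y} P(x,y) log₂ P(x,y). Per-cell terms -P(x,y)·log₂P(x,y):
  X=0: 0.2551, 0.1598, 0.0000, 0.2551
  X=1: 0.5265, 0.4246, 0.0000, 0.5304
  (cells with P = 0 contribute 0)
Sum of the 8 terms: H(X,Y) = 2.1515 bits

Chain rule check:
  H(X) + H(Y|X) = 0.6374 + 1.5141 = 2.1515 bits
  H(X,Y) = 2.1515 bits
✓ Chain rule verified.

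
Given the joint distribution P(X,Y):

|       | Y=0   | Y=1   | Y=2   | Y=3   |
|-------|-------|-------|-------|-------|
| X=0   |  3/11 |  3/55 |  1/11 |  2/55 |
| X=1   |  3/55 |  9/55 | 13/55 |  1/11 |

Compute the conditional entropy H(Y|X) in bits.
1.6970 bits

H(Y|X) = H(X,Y) - H(X)

H(X,Y) = -Σ_{x,y} P(x,y) log₂ P(x,y). Per-cell terms -P(x,y)·log₂P(x,y):
  X=0: 0.51122, 0.22889, 0.31449, 0.17387
  X=1: 0.22889, 0.42733, 0.49185, 0.31449
Sum of the 8 terms: H(X,Y) = 2.6910 bits

Marginal of X (row sums):
  P(X=0) = 3/11 + 3/55 + 1/11 + 2/55 = 5/11
  P(X=1) = 3/55 + 9/55 + 13/55 + 1/11 = 6/11
H(X) = -[(5/11)·log₂(5/11) + (6/11)·log₂(6/11)]
  = 0.51705 + 0.47698 = 0.9940 bits

H(Y|X) = H(X,Y) - H(X) = 2.6910 - 0.9940 = 1.6970 bits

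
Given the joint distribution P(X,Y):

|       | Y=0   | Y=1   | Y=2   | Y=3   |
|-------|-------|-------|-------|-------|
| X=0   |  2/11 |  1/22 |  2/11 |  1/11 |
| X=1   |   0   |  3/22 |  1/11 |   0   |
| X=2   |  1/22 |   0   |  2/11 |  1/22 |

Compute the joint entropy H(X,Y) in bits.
2.9706 bits

H(X,Y) = -Σ_{x,y} P(x,y) log₂ P(x,y). Per-cell terms -P(x,y)·log₂P(x,y):
  X=0: 0.44717, 0.20270, 0.44717, 0.31449
  X=1: 0.00000, 0.39197, 0.31449, 0.00000
  X=2: 0.20270, 0.00000, 0.44717, 0.20270
  (cells with P = 0 contribute 0)
Sum of the 12 terms: H(X,Y) = 2.9706 bits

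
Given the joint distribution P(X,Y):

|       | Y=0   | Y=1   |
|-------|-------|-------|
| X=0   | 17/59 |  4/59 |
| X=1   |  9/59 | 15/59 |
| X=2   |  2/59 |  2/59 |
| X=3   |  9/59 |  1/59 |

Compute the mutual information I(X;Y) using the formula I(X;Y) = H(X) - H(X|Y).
0.1673 bits

I(X;Y) = H(X) - H(X|Y)

Marginal of X (row sums):
  P(X=0) = 17/59 + 4/59 = 21/59
  P(X=1) = 9/59 + 15/59 = 24/59
  P(X=2) = 2/59 + 2/59 = 4/59
  P(X=3) = 9/59 + 1/59 = 10/59
H(X) = -[(21/59)·log₂(21/59) + (24/59)·log₂(24/59) + (4/59)·log₂(4/59) + (10/59)·log₂(10/59)]
  = 0.53045 + 0.52787 + 0.26323 + 0.43402 = 1.75557 bits

Marginal of Y (column sums):
  P(Y=0) = 17/59 + 9/59 + 2/59 + 9/59 = 37/59
  P(Y=1) = 4/59 + 15/59 + 2/59 + 1/59 = 22/59
H(X|Y) = Σ_y P(y)·H(X|Y=y):
  Y=0: P(Y=0) = 37/59, P(X|Y=0) = (17/37, 9/37, 2/37, 9/37) → H(X|Y=0) = 1.73525
  Y=1: P(Y=1) = 22/59, P(X|Y=1) = (2/11, 15/22, 1/11, 1/22) → H(X|Y=1) = 1.34110
H(X|Y) = (37/59)·1.73525 + (22/59)·1.34110 = 1.58828 bits

I(X;Y) = H(X) - H(X|Y) = 1.75557 - 1.58828 = 0.1673 bits

Cross-check via I(X;Y) = H(X) + H(Y) - H(X,Y): computing H(Y) from the column sums and H(X,Y) from the 8 cells in the same way gives H(Y) = 0.95286 bits and H(X,Y) = 2.54114 bits, so
I(X;Y) = 1.75557 + 0.95286 - 2.54114 = 0.1673 bits ✓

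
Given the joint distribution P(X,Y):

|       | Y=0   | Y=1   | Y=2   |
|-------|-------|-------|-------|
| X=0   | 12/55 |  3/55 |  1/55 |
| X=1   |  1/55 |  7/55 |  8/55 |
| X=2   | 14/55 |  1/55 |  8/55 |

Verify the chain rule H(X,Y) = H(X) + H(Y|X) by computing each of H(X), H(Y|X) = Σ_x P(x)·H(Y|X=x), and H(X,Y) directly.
H(X) = 1.5624 bits, H(Y|X) = 1.1511 bits, H(X,Y) = 2.7136 bits

Marginal of X (row sums):
  P(X=0) = 12/55 + 3/55 + 1/55 = 16/55
  P(X=1) = 1/55 + 7/55 + 8/55 = 16/55
  P(X=2) = 14/55 + 1/55 + 8/55 = 23/55
H(X) = -[(16/55)·log₂(16/55) + (16/55)·log₂(16/55) + (23/55)·log₂(23/55)]
  = 0.51821 + 0.51821 + 0.52599 = 1.5624 bits

H(Y|X) = Σ_x P(x)·H(Y|X=x):
  X=0: P(X=0) = 16/55, P(Y|X=0) = (3/4, 3/16, 1/16) → H(Y|X=0) = 1.01410
  X=1: P(X=1) = 16/55, P(Y|X=1) = (1/16, 7/16, 1/2) → H(Y|X=1) = 1.27178
  X=2: P(X=2) = 23/55, P(Y|X=2) = (14/23, 1/23, 8/23) → H(Y|X=2) = 1.16256
H(Y|X) = (16/55)·1.01410 + (16/55)·1.27178 + (23/55)·1.16256 = 1.1511 bits

H(X,Y) = -Σ_{x,y} P(x,y) log₂ P(x,y). Per-cell terms -P(x,y)·log₂P(x,y):
  X=0: 0.47921, 0.22889, 0.10512
  X=1: 0.10512, 0.37851, 0.40456
  X=2: 0.50247, 0.10512, 0.40456
Sum of the 9 terms: H(X,Y) = 2.7136 bits

Chain rule check:
  H(X) + H(Y|X) = 1.5624 + 1.1511 = 2.7135 bits
  H(X,Y) = 2.7136 bits
✓ Chain rule verified (Δ = 0.0001 is 4-dp rounding noise: each of the three values was rounded independently).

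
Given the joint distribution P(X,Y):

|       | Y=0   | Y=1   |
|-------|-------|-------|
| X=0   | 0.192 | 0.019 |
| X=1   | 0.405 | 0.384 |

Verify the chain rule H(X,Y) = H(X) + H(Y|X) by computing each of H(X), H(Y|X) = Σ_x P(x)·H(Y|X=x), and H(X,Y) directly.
H(X) = 0.7434 bits, H(Y|X) = 0.8807 bits, H(X,Y) = 1.6241 bits

Marginal of X (row sums):
  P(X=0) = 0.192 + 0.019 = 0.211
  P(X=1) = 0.405 + 0.384 = 0.789
H(X) = -[0.211·log₂(0.211) + 0.789·log₂(0.789)]
  = 0.47363 + 0.26976 = 0.7434 bits

H(Y|X) = Σ_x P(x)·H(Y|X=x):
  X=0: P(X=0) = 0.211, P(Y|X=0) = (192/211, 19/211) → H(Y|X=0) = 0.43663
  X=1: P(X=1) = 0.789, P(Y|X=1) = (135/263, 128/263) → H(Y|X=1) = 0.99949
H(Y|X) = 0.211·0.43663 + 0.789·0.99949 = 0.8807 bits

H(X,Y) = -Σ_{x,y} P(x,y) log₂ P(x,y). Per-cell terms -P(x,y)·log₂P(x,y):
  X=0: 0.45712, 0.10864
  X=1: 0.52812, 0.53024
Sum of the 4 terms: H(X,Y) = 1.6241 bits

Chain rule check:
  H(X) + H(Y|X) = 0.7434 + 0.8807 = 1.6241 bits
  H(X,Y) = 1.6241 bits
✓ Chain rule verified.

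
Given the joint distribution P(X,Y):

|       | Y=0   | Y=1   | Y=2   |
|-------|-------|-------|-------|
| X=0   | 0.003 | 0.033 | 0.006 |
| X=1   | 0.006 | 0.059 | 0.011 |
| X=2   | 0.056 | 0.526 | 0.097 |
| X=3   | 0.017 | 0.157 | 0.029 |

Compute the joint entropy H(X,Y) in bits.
2.3029 bits

H(X,Y) = -Σ_{x,y} P(x,y) log₂ P(x,y). Per-cell terms -P(x,y)·log₂P(x,y):
  X=0: 0.0251, 0.1624, 0.0443
  X=1: 0.0443, 0.2409, 0.0716
  X=2: 0.2329, 0.4875, 0.3265
  X=3: 0.0999, 0.4194, 0.1481
Sum of the 12 terms: H(X,Y) = 2.3029 bits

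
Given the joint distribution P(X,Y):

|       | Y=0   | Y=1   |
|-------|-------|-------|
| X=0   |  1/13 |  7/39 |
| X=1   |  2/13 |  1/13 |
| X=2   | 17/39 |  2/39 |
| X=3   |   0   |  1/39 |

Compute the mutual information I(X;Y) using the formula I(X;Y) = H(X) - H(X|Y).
0.2439 bits

I(X;Y) = H(X) - H(X|Y)

Marginal of X (row sums):
  P(X=0) = 1/13 + 7/39 = 10/39
  P(X=1) = 2/13 + 1/13 = 3/13
  P(X=2) = 17/39 + 2/39 = 19/39
  P(X=3) = 0 + 1/39 = 1/39
H(X) = -[(10/39)·log₂(10/39) + (3/13)·log₂(3/13) + (19/39)·log₂(19/39) + (1/39)·log₂(1/39)]
  = 0.5035 + 0.4882 + 0.5054 + 0.1355 = 1.6326 bits

Marginal of Y (column sums):
  P(Y=0) = 1/13 + 2/13 + 17/39 + 0 = 2/3
  P(Y=1) = 7/39 + 1/13 + 2/39 + 1/39 = 1/3
H(X|Y) = Σ_y P(y)·H(X|Y=y):
  Y=0: P(Y=0) = 2/3, P(X|Y=0) = (3/26, 3/13, 17/26, 0) → H(X|Y=0) = 1.2485
  Y=1: P(Y=1) = 1/3, P(X|Y=1) = (7/13, 3/13, 2/13, 1/13) → H(X|Y=1) = 1.6692
H(X|Y) = (2/3)·1.2485 + (1/3)·1.6692 = 1.3887 bits

I(X;Y) = H(X) - H(X|Y) = 1.6326 - 1.3887 = 0.2439 bits

Cross-check via I(X;Y) = H(X) + H(Y) - H(X,Y): computing H(Y) from the column sums and H(X,Y) from the 8 cells in the same way gives H(Y) = 0.9183 bits and H(X,Y) = 2.3070 bits, so
I(X;Y) = 1.6326 + 0.9183 - 2.3070 = 0.2439 bits ✓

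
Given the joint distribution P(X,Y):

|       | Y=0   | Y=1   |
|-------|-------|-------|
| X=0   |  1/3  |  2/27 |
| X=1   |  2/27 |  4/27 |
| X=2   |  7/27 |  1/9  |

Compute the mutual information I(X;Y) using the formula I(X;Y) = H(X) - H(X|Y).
0.1091 bits

I(X;Y) = H(X) - H(X|Y)

Marginal of X (row sums):
  P(X=0) = 1/3 + 2/27 = 11/27
  P(X=1) = 2/27 + 4/27 = 2/9
  P(X=2) = 7/27 + 1/9 = 10/27
H(X) = -[(11/27)·log₂(11/27) + (2/9)·log₂(2/9) + (10/27)·log₂(10/27)]
  = 0.5278 + 0.4822 + 0.5307 = 1.5407 bits

Marginal of Y (column sums):
  P(Y=0) = 1/3 + 2/27 + 7/27 = 2/3
  P(Y=1) = 2/27 + 4/27 + 1/9 = 1/3
H(X|Y) = Σ_y P(y)·H(X|Y=y):
  Y=0: P(Y=0) = 2/3, P(X|Y=0) = (1/2, 1/9, 7/18) → H(X|Y=0) = 1.3821
  Y=1: P(Y=1) = 1/3, P(X|Y=1) = (2/9, 4/9, 1/3) → H(X|Y=1) = 1.5305
H(X|Y) = (2/3)·1.3821 + (1/3)·1.5305 = 1.4316 bits

I(X;Y) = H(X) - H(X|Y) = 1.5407 - 1.4316 = 0.1091 bits

Cross-check via I(X;Y) = H(X) + H(Y) - H(X,Y): computing H(Y) from the column sums and H(X,Y) from the 6 cells in the same way gives H(Y) = 0.9183 bits and H(X,Y) = 2.3499 bits, so
I(X;Y) = 1.5407 + 0.9183 - 2.3499 = 0.1091 bits ✓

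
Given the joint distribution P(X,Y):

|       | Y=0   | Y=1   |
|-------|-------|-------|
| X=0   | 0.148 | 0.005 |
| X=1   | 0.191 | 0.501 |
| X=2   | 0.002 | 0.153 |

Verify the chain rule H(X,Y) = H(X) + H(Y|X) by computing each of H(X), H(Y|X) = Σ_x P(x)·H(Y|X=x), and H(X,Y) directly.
H(X) = 1.1988 bits, H(Y|X) = 0.6354 bits, H(X,Y) = 1.8342 bits

Marginal of X (row sums):
  P(X=0) = 0.148 + 0.005 = 0.153
  P(X=1) = 0.191 + 0.501 = 0.692
  P(X=2) = 0.002 + 0.153 = 0.155
H(X) = -[0.153·log₂(0.153) + 0.692·log₂(0.692) + 0.155·log₂(0.155)]
  = 0.41438 + 0.36756 + 0.41690 = 1.1988 bits

H(Y|X) = Σ_x P(x)·H(Y|X=x):
  X=0: P(X=0) = 0.153, P(Y|X=0) = (148/153, 5/153) → H(Y|X=0) = 0.20766
  X=1: P(X=1) = 0.692, P(Y|X=1) = (191/692, 501/692) → H(Y|X=1) = 0.84996
  X=2: P(X=2) = 0.155, P(Y|X=2) = (2/155, 153/155) → H(Y|X=2) = 0.09948
H(Y|X) = 0.153·0.20766 + 0.692·0.84996 + 0.155·0.09948 = 0.6354 bits

H(X,Y) = -Σ_{x,y} P(x,y) log₂ P(x,y). Per-cell terms -P(x,y)·log₂P(x,y):
  X=0: 0.40794, 0.03822
  X=1: 0.45618, 0.49956
  X=2: 0.01793, 0.41438
Sum of the 6 terms: H(X,Y) = 1.8342 bits

Chain rule check:
  H(X) + H(Y|X) = 1.1988 + 0.6354 = 1.8342 bits
  H(X,Y) = 1.8342 bits
✓ Chain rule verified.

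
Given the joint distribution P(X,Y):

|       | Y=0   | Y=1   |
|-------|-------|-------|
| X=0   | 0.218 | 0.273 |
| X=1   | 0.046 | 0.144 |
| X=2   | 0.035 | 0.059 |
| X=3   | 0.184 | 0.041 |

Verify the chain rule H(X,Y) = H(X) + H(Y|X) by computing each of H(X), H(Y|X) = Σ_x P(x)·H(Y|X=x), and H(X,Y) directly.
H(X) = 1.7639 bits, H(Y|X) = 0.8819 bits, H(X,Y) = 2.6458 bits

Marginal of X (row sums):
  P(X=0) = 0.218 + 0.273 = 0.491
  P(X=1) = 0.046 + 0.144 = 0.190
  P(X=2) = 0.035 + 0.059 = 0.094
  P(X=3) = 0.184 + 0.041 = 0.225
H(X) = -[0.491·log₂(0.491) + 0.190·log₂(0.190) + 0.094·log₂(0.094) + 0.225·log₂(0.225)]
  = 0.503867 + 0.455226 + 0.320652 + 0.484201 = 1.7639 bits

H(Y|X) = Σ_x P(x)·H(Y|X=x):
  X=0: P(X=0) = 0.491, P(Y|X=0) = (218/491, 273/491) → H(Y|X=0) = 0.990930
  X=1: P(X=1) = 0.190, P(Y|X=1) = (23/95, 72/95) → H(Y|X=1) = 0.798524
  X=2: P(X=2) = 0.094, P(Y|X=2) = (35/94, 59/94) → H(Y|X=2) = 0.952452
  X=3: P(X=3) = 0.225, P(Y|X=3) = (184/225, 41/225) → H(Y|X=3) = 0.684914
H(Y|X) = 0.491·0.990930 + 0.190·0.798524 + 0.094·0.952452 + 0.225·0.684914 = 0.8819 bits

H(X,Y) = -Σ_{x,y} P(x,y) log₂ P(x,y). Per-cell terms -P(x,y)·log₂P(x,y):
  X=0: 0.479077, 0.511336
  X=1: 0.204342, 0.402604
  X=2: 0.169278, 0.240905
  X=3: 0.449369, 0.188938
Sum of the 8 terms: H(X,Y) = 2.6458 bits

Chain rule check:
  H(X) + H(Y|X) = 1.7639 + 0.8819 = 2.6458 bits
  H(X,Y) = 2.6458 bits
✓ Chain rule verified.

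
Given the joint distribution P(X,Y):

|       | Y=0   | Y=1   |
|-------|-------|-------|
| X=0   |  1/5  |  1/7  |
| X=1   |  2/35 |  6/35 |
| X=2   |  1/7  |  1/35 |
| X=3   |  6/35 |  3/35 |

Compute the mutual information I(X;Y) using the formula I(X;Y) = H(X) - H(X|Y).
0.1163 bits

I(X;Y) = H(X) - H(X|Y)

Marginal of X (row sums):
  P(X=0) = 1/5 + 1/7 = 12/35
  P(X=1) = 2/35 + 6/35 = 8/35
  P(X=2) = 1/7 + 1/35 = 6/35
  P(X=3) = 6/35 + 3/35 = 9/35
H(X) = -[(12/35)·log₂(12/35) + (8/35)·log₂(8/35) + (6/35)·log₂(6/35) + (9/35)·log₂(9/35)]
  = 0.5295 + 0.4867 + 0.4362 + 0.5038 = 1.9562 bits

Marginal of Y (column sums):
  P(Y=0) = 1/5 + 2/35 + 1/7 + 6/35 = 4/7
  P(Y=1) = 1/7 + 6/35 + 1/35 + 3/35 = 3/7
H(X|Y) = Σ_y P(y)·H(X|Y=y):
  Y=0: P(Y=0) = 4/7, P(X|Y=0) = (7/20, 1/10, 1/4, 3/10) → H(X|Y=0) = 1.8834
  Y=1: P(Y=1) = 3/7, P(X|Y=1) = (1/3, 2/5, 1/15, 1/5) → H(X|Y=1) = 1.7819
H(X|Y) = (4/7)·1.8834 + (3/7)·1.7819 = 1.8399 bits

I(X;Y) = H(X) - H(X|Y) = 1.9562 - 1.8399 = 0.1163 bits

Cross-check via I(X;Y) = H(X) + H(Y) - H(X,Y): computing H(Y) from the column sums and H(X,Y) from the 8 cells in the same way gives H(Y) = 0.9852 bits and H(X,Y) = 2.8251 bits, so
I(X;Y) = 1.9562 + 0.9852 - 2.8251 = 0.1163 bits ✓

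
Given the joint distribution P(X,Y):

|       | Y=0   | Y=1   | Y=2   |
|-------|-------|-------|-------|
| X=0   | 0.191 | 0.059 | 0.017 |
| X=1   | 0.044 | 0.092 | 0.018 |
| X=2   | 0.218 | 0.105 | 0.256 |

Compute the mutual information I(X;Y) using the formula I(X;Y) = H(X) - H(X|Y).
0.1797 bits

I(X;Y) = H(X) - H(X|Y)

Marginal of X (row sums):
  P(X=0) = 0.191 + 0.059 + 0.017 = 0.267
  P(X=1) = 0.044 + 0.092 + 0.018 = 0.154
  P(X=2) = 0.218 + 0.105 + 0.256 = 0.579
H(X) = -[0.267·log₂(0.267) + 0.154·log₂(0.154) + 0.579·log₂(0.579)]
  = 0.50866 + 0.41565 + 0.45646 = 1.38077 bits

Marginal of Y (column sums):
  P(Y=0) = 0.191 + 0.044 + 0.218 = 0.453
  P(Y=1) = 0.059 + 0.092 + 0.105 = 0.256
  P(Y=2) = 0.017 + 0.018 + 0.256 = 0.291
H(X|Y) = Σ_y P(y)·H(X|Y=y):
  Y=0: P(Y=0) = 0.453, P(X|Y=0) = (191/453, 44/453, 218/453) → H(X|Y=0) = 1.35986
  Y=1: P(Y=1) = 0.256, P(X|Y=1) = (59/256, 23/64, 105/256) → H(X|Y=1) = 1.54594
  Y=2: P(Y=2) = 0.291, P(X|Y=2) = (17/291, 6/97, 256/291) → H(X|Y=2) = 0.65035
H(X|Y) = 0.453·1.35986 + 0.256·1.54594 + 0.291·0.65035 = 1.20103 bits

I(X;Y) = H(X) - H(X|Y) = 1.38077 - 1.20103 = 0.1797 bits

Cross-check via I(X;Y) = H(X) + H(Y) - H(X,Y): computing H(Y) from the column sums and H(X,Y) from the 9 cells in the same way gives H(Y) = 1.53900 bits and H(X,Y) = 2.74003 bits, so
I(X;Y) = 1.38077 + 1.53900 - 2.74003 = 0.1797 bits ✓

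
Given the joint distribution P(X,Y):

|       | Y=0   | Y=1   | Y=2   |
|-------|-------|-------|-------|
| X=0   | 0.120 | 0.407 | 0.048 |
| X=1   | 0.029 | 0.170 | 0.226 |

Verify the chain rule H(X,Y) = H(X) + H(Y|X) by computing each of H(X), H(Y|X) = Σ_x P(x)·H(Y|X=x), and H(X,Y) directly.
H(X) = 0.9837 bits, H(Y|X) = 1.1891 bits, H(X,Y) = 2.1728 bits

Marginal of X (row sums):
  P(X=0) = 0.120 + 0.407 + 0.048 = 0.575
  P(X=1) = 0.029 + 0.170 + 0.226 = 0.425
H(X) = -[0.575·log₂(0.575) + 0.425·log₂(0.425)]
  = 0.4591 + 0.5246 = 0.9837 bits

H(Y|X) = Σ_x P(x)·H(Y|X=x):
  X=0: P(X=0) = 0.575, P(Y|X=0) = (24/115, 407/575, 48/575) → H(Y|X=0) = 1.1237
  X=1: P(X=1) = 0.425, P(Y|X=1) = (29/425, 2/5, 226/425) → H(Y|X=1) = 1.2776
H(Y|X) = 0.575·1.1237 + 0.425·1.2776 = 1.1891 bits

H(X,Y) = -Σ_{x,y} P(x,y) log₂ P(x,y). Per-cell terms -P(x,y)·log₂P(x,y):
  X=0: 0.3671, 0.5278, 0.2103
  X=1: 0.1481, 0.4346, 0.4849
Sum of the 6 terms: H(X,Y) = 2.1728 bits

Chain rule check:
  H(X) + H(Y|X) = 0.9837 + 1.1891 = 2.1728 bits
  H(X,Y) = 2.1728 bits
✓ Chain rule verified.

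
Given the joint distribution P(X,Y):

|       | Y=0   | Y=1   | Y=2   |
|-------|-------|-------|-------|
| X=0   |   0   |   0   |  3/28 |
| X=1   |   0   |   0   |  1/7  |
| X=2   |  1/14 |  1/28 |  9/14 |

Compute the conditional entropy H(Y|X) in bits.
0.5421 bits

H(Y|X) = H(X,Y) - H(X)

H(X,Y) = -Σ_{x,y} P(x,y) log₂ P(x,y). Per-cell terms -P(x,y)·log₂P(x,y):
  X=0: 0.00000, 0.00000, 0.34526
  X=1: 0.00000, 0.00000, 0.40105
  X=2: 0.27195, 0.17169, 0.40978
  (cells with P = 0 contribute 0)
Sum of the 9 terms: H(X,Y) = 1.5997 bits

Marginal of X (row sums):
  P(X=0) = 0 + 0 + 3/28 = 3/28
  P(X=1) = 0 + 0 + 1/7 = 1/7
  P(X=2) = 1/14 + 1/28 + 9/14 = 3/4
H(X) = -[(3/28)·log₂(3/28) + (1/7)·log₂(1/7) + (3/4)·log₂(3/4)]
  = 0.34526 + 0.40105 + 0.31128 = 1.0576 bits

H(Y|X) = H(X,Y) - H(X) = 1.5997 - 1.0576 = 0.5421 bits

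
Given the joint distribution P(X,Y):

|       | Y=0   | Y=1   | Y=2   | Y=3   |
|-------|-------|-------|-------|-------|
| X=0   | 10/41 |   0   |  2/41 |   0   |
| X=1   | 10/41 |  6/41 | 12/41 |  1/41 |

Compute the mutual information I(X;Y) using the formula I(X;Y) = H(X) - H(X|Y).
0.1823 bits

I(X;Y) = H(X) - H(X|Y)

Marginal of X (row sums):
  P(X=0) = 10/41 + 0 + 2/41 + 0 = 12/41
  P(X=1) = 10/41 + 6/41 + 12/41 + 1/41 = 29/41
H(X) = -[(12/41)·log₂(12/41) + (29/41)·log₂(29/41)]
  = 0.518807 + 0.353355 = 0.87216 bits

Marginal of Y (column sums):
  P(Y=0) = 10/41 + 10/41 = 20/41
  P(Y=1) = 0 + 6/41 = 6/41
  P(Y=2) = 2/41 + 12/41 = 14/41
  P(Y=3) = 0 + 1/41 = 1/41
H(X|Y) = Σ_y P(y)·H(X|Y=y):
  Y=0: P(Y=0) = 20/41, P(X|Y=0) = (1/2, 1/2) → H(X|Y=0) = 1.000000
  Y=1: P(Y=1) = 6/41, P(X|Y=1) = (0, 1) → H(X|Y=1) = 0.000000
  Y=2: P(Y=2) = 14/41, P(X|Y=2) = (1/7, 6/7) → H(X|Y=2) = 0.591673
  Y=3: P(Y=3) = 1/41, P(X|Y=3) = (0, 1) → H(X|Y=3) = 0.000000
H(X|Y) = (20/41)·1.000000 + (6/41)·0.000000 + (14/41)·0.591673 + (1/41)·0.000000 = 0.68984 bits

I(X;Y) = H(X) - H(X|Y) = 0.87216 - 0.68984 = 0.1823 bits

Cross-check via I(X;Y) = H(X) + H(Y) - H(X,Y): computing H(Y) from the column sums and H(X,Y) from the 8 cells in the same way gives H(Y) = 1.57093 bits and H(X,Y) = 2.26077 bits, so
I(X;Y) = 0.87216 + 1.57093 - 2.26077 = 0.1823 bits ✓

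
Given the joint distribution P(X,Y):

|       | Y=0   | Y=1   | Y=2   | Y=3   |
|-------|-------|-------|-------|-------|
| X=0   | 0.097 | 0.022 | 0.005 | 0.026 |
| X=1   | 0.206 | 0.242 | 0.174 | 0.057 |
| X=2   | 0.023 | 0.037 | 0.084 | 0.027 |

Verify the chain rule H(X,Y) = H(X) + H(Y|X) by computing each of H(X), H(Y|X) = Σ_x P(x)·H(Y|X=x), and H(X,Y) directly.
H(X) = 1.2255 bits, H(Y|X) = 1.7787 bits, H(X,Y) = 3.0042 bits

Marginal of X (row sums):
  P(X=0) = 0.097 + 0.022 + 0.005 + 0.026 = 0.150
  P(X=1) = 0.206 + 0.242 + 0.174 + 0.057 = 0.679
  P(X=2) = 0.023 + 0.037 + 0.084 + 0.027 = 0.171
H(X) = -[0.150·log₂(0.150) + 0.679·log₂(0.679) + 0.171·log₂(0.171)]
  = 0.41054 + 0.37923 + 0.43570 = 1.2255 bits

H(Y|X) = Σ_x P(x)·H(Y|X=x):
  X=0: P(X=0) = 0.150, P(Y|X=0) = (97/150, 11/75, 1/30, 13/75) → H(Y|X=0) = 1.41468
  X=1: P(X=1) = 0.679, P(Y|X=1) = (206/679, 242/679, 174/679, 57/679) → H(Y|X=1) = 1.85597
  X=2: P(X=2) = 0.171, P(Y|X=2) = (23/171, 37/171, 28/57, 3/19) → H(Y|X=2) = 1.79137
H(Y|X) = 0.150·1.41468 + 0.679·1.85597 + 0.171·1.79137 = 1.7787 bits

H(X,Y) = -Σ_{x,y} P(x,y) log₂ P(x,y). Per-cell terms -P(x,y)·log₂P(x,y):
  X=0: 0.32649, 0.12114, 0.03822, 0.13690
  X=1: 0.46953, 0.49535, 0.43897, 0.23557
  X=2: 0.12517, 0.17598, 0.30017, 0.14069
Sum of the 12 terms: H(X,Y) = 3.0042 bits

Chain rule check:
  H(X) + H(Y|X) = 1.2255 + 1.7787 = 3.0042 bits
  H(X,Y) = 3.0042 bits
✓ Chain rule verified.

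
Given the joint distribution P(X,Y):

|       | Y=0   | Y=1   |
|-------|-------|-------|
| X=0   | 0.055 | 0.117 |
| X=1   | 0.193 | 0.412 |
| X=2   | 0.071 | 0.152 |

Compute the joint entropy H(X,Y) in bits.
2.2615 bits

H(X,Y) = -Σ_{x,y} P(x,y) log₂ P(x,y). Per-cell terms -P(x,y)·log₂P(x,y):
  X=0: 0.2301, 0.3622
  X=1: 0.4581, 0.5271
  X=2: 0.2709, 0.4131
Sum of the 6 terms: H(X,Y) = 2.2615 bits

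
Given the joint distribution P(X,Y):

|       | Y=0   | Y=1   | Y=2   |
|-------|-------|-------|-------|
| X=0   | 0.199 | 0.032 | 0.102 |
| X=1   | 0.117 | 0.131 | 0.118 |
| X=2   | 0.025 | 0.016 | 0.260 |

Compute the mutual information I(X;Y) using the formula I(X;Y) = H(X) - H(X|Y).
0.2600 bits

I(X;Y) = H(X) - H(X|Y)

Marginal of X (row sums):
  P(X=0) = 0.199 + 0.032 + 0.102 = 0.333
  P(X=1) = 0.117 + 0.131 + 0.118 = 0.366
  P(X=2) = 0.025 + 0.016 + 0.260 = 0.301
H(X) = -[0.333·log₂(0.333) + 0.366·log₂(0.366) + 0.301·log₂(0.301)]
  = 0.5283 + 0.5307 + 0.5214 = 1.5804 bits

Marginal of Y (column sums):
  P(Y=0) = 0.199 + 0.117 + 0.025 = 0.341
  P(Y=1) = 0.032 + 0.131 + 0.016 = 0.179
  P(Y=2) = 0.102 + 0.118 + 0.260 = 0.480
H(X|Y) = Σ_y P(y)·H(X|Y=y):
  Y=0: P(Y=0) = 0.341, P(X|Y=0) = (199/341, 117/341, 25/341) → H(X|Y=0) = 1.2593
  Y=1: P(Y=1) = 0.179, P(X|Y=1) = (32/179, 131/179, 16/179) → H(X|Y=1) = 1.0851
  Y=2: P(Y=2) = 0.480, P(X|Y=2) = (17/80, 59/240, 13/24) → H(X|Y=2) = 1.4516
H(X|Y) = 0.341·1.2593 + 0.179·1.0851 + 0.480·1.4516 = 1.3204 bits

I(X;Y) = H(X) - H(X|Y) = 1.5804 - 1.3204 = 0.2600 bits

Cross-check via I(X;Y) = H(X) + H(Y) - H(X,Y): computing H(Y) from the column sums and H(X,Y) from the 9 cells in the same way gives H(Y) = 1.4818 bits and H(X,Y) = 2.8022 bits, so
I(X;Y) = 1.5804 + 1.4818 - 2.8022 = 0.2600 bits ✓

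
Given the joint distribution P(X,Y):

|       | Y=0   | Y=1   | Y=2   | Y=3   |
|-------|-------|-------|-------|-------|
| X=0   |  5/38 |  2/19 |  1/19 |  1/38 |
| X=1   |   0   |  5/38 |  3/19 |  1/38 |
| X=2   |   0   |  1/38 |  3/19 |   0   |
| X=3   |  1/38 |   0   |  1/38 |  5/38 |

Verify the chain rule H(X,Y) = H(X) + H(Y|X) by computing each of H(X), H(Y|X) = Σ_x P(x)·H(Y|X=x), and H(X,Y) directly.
H(X) = 1.9495 bits, H(Y|X) = 1.3025 bits, H(X,Y) = 3.2519 bits

Marginal of X (row sums):
  P(X=0) = 5/38 + 2/19 + 1/19 + 1/38 = 6/19
  P(X=1) = 0 + 5/38 + 3/19 + 1/38 = 6/19
  P(X=2) = 0 + 1/38 + 3/19 + 0 = 7/38
  P(X=3) = 1/38 + 0 + 1/38 + 5/38 = 7/38
H(X) = -[(6/19)·log₂(6/19) + (6/19)·log₂(6/19) + (7/38)·log₂(7/38) + (7/38)·log₂(7/38)]
  = 0.52515 + 0.52515 + 0.44958 + 0.44958 = 1.9495 bits

H(Y|X) = Σ_x P(x)·H(Y|X=x):
  X=0: P(X=0) = 6/19, P(Y|X=0) = (5/12, 1/3, 1/6, 1/12) → H(Y|X=0) = 1.78416
  X=1: P(X=1) = 6/19, P(Y|X=1) = (0, 5/12, 1/2, 1/12) → H(Y|X=1) = 1.32501
  X=2: P(X=2) = 7/38, P(Y|X=2) = (0, 1/7, 6/7, 0) → H(Y|X=2) = 0.59167
  X=3: P(X=3) = 7/38, P(Y|X=3) = (1/7, 0, 1/7, 5/7) → H(Y|X=3) = 1.14883
H(Y|X) = (6/19)·1.78416 + (6/19)·1.32501 + (7/38)·0.59167 + (7/38)·1.14883 = 1.3025 bits

H(X,Y) = -Σ_{x,y} P(x,y) log₂ P(x,y). Per-cell terms -P(x,y)·log₂P(x,y):
  X=0: 0.38500, 0.34189, 0.22358, 0.13810
  X=1: 0.00000, 0.38500, 0.42047, 0.13810
  X=2: 0.00000, 0.13810, 0.42047, 0.00000
  X=3: 0.13810, 0.00000, 0.13810, 0.38500
  (cells with P = 0 contribute 0)
Sum of the 16 terms: H(X,Y) = 3.2519 bits

Chain rule check:
  H(X) + H(Y|X) = 1.9495 + 1.3025 = 3.2520 bits
  H(X,Y) = 3.2519 bits
✓ Chain rule verified (Δ = 0.0001 is 4-dp rounding noise: each of the three values was rounded independently).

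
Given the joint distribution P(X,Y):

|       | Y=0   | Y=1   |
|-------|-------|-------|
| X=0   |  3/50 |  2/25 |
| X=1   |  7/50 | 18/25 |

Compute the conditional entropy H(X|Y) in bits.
0.5515 bits

H(X|Y) = H(X,Y) - H(Y)

H(X,Y) = -Σ_{x,y} P(x,y) log₂ P(x,y). Per-cell terms -P(x,y)·log₂P(x,y):
  X=0: 0.24353, 0.29151
  X=1: 0.39711, 0.34123
Sum of the 4 terms: H(X,Y) = 1.2734 bits

Marginal of Y (column sums):
  P(Y=0) = 3/50 + 7/50 = 1/5
  P(Y=1) = 2/25 + 18/25 = 4/5
H(Y) = -[(1/5)·log₂(1/5) + (4/5)·log₂(4/5)]
  = 0.46439 + 0.25754 = 0.7219 bits

H(X|Y) = H(X,Y) - H(Y) = 1.2734 - 0.7219 = 0.5515 bits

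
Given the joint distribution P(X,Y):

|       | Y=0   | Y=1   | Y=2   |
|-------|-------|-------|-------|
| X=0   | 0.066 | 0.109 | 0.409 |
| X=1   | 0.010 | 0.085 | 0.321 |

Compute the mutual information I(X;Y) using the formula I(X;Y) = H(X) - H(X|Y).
0.0227 bits

I(X;Y) = H(X) - H(X|Y)

Marginal of X (row sums):
  P(X=0) = 0.066 + 0.109 + 0.409 = 0.584
  P(X=1) = 0.010 + 0.085 + 0.321 = 0.416
H(X) = -[0.584·log₂(0.584) + 0.416·log₂(0.416)]
  = 0.453160 + 0.526383 = 0.97954 bits

Marginal of Y (column sums):
  P(Y=0) = 0.066 + 0.010 = 0.076
  P(Y=1) = 0.109 + 0.085 = 0.194
  P(Y=2) = 0.409 + 0.321 = 0.730
H(X|Y) = Σ_y P(y)·H(X|Y=y):
  Y=0: P(Y=0) = 0.076, P(X|Y=0) = (33/38, 5/38) → H(X|Y=0) = 0.561753
  Y=1: P(Y=1) = 0.194, P(X|Y=1) = (109/194, 85/194) → H(X|Y=1) = 0.988932
  Y=2: P(Y=2) = 0.730, P(X|Y=2) = (409/730, 321/730) → H(X|Y=2) = 0.989492
H(X|Y) = 0.076·0.561753 + 0.194·0.988932 + 0.730·0.989492 = 0.95688 bits

I(X;Y) = H(X) - H(X|Y) = 0.97954 - 0.95688 = 0.0227 bits

Cross-check via I(X;Y) = H(X) + H(Y) - H(X,Y): computing H(Y) from the column sums and H(X,Y) from the 6 cells in the same way gives H(Y) = 1.07298 bits and H(X,Y) = 2.02985 bits, so
I(X;Y) = 0.97954 + 1.07298 - 2.02985 = 0.0227 bits ✓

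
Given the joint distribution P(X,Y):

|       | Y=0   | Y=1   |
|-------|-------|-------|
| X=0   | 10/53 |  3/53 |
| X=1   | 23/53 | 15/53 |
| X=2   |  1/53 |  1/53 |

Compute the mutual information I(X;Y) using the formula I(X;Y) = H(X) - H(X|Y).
0.0186 bits

I(X;Y) = H(X) - H(X|Y)

Marginal of X (row sums):
  P(X=0) = 10/53 + 3/53 = 13/53
  P(X=1) = 23/53 + 15/53 = 38/53
  P(X=2) = 1/53 + 1/53 = 2/53
H(X) = -[(13/53)·log₂(13/53) + (38/53)·log₂(38/53) + (2/53)·log₂(2/53)]
  = 0.497307 + 0.344146 + 0.178412 = 1.019865 bits

Marginal of Y (column sums):
  P(Y=0) = 10/53 + 23/53 + 1/53 = 34/53
  P(Y=1) = 3/53 + 15/53 + 1/53 = 19/53
H(X|Y) = Σ_y P(y)·H(X|Y=y):
  Y=0: P(Y=0) = 34/53, P(X|Y=0) = (5/17, 23/34, 1/34) → H(X|Y=0) = 1.050369
  Y=1: P(Y=1) = 19/53, P(X|Y=1) = (3/19, 15/19, 1/19) → H(X|Y=1) = 0.913283
H(X|Y) = (34/53)·1.050369 + (19/53)·0.913283 = 1.001225 bits

I(X;Y) = H(X) - H(X|Y) = 1.019865 - 1.001225 = 0.0186 bits

Cross-check via I(X;Y) = H(X) + H(Y) - H(X,Y): computing H(Y) from the column sums and H(X,Y) from the 6 cells in the same way gives H(Y) = 0.941423 bits and H(X,Y) = 1.942648 bits, so
I(X;Y) = 1.019865 + 0.941423 - 1.942648 = 0.0186 bits ✓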